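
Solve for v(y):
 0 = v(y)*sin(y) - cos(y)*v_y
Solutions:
 v(y) = C1/cos(y)


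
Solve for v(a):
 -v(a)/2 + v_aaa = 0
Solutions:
 v(a) = C3*exp(2^(2/3)*a/2) + (C1*sin(2^(2/3)*sqrt(3)*a/4) + C2*cos(2^(2/3)*sqrt(3)*a/4))*exp(-2^(2/3)*a/4)


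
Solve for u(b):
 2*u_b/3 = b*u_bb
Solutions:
 u(b) = C1 + C2*b^(5/3)


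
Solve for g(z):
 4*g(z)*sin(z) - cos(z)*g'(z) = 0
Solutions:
 g(z) = C1/cos(z)^4


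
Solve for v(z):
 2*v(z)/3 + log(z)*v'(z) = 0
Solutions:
 v(z) = C1*exp(-2*li(z)/3)


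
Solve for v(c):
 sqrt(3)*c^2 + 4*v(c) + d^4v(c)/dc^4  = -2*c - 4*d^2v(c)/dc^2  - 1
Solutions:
 v(c) = -sqrt(3)*c^2/4 - c/2 + (C1 + C2*c)*sin(sqrt(2)*c) + (C3 + C4*c)*cos(sqrt(2)*c) - 1/4 + sqrt(3)/2


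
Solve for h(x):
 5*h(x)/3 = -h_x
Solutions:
 h(x) = C1*exp(-5*x/3)


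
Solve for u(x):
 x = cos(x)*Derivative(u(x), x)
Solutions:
 u(x) = C1 + Integral(x/cos(x), x)


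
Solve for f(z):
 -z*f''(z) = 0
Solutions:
 f(z) = C1 + C2*z


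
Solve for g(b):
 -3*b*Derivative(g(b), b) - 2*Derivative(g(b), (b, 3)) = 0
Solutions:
 g(b) = C1 + Integral(C2*airyai(-2^(2/3)*3^(1/3)*b/2) + C3*airybi(-2^(2/3)*3^(1/3)*b/2), b)


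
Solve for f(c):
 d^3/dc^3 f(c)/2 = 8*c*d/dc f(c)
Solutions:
 f(c) = C1 + Integral(C2*airyai(2*2^(1/3)*c) + C3*airybi(2*2^(1/3)*c), c)


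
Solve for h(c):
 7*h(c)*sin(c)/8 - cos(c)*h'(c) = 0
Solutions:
 h(c) = C1/cos(c)^(7/8)


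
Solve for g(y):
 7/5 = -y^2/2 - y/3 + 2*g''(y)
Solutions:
 g(y) = C1 + C2*y + y^4/48 + y^3/36 + 7*y^2/20


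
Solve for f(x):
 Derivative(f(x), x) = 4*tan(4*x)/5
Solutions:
 f(x) = C1 - log(cos(4*x))/5


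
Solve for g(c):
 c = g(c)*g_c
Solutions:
 g(c) = -sqrt(C1 + c^2)
 g(c) = sqrt(C1 + c^2)


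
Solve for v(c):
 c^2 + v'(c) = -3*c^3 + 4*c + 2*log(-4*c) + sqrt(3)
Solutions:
 v(c) = C1 - 3*c^4/4 - c^3/3 + 2*c^2 + 2*c*log(-c) + c*(-2 + sqrt(3) + 4*log(2))


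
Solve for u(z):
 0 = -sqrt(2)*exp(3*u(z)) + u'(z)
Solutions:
 u(z) = log(-1/(C1 + 3*sqrt(2)*z))/3
 u(z) = log((-1/(C1 + sqrt(2)*z))^(1/3)*(-3^(2/3) - 3*3^(1/6)*I)/6)
 u(z) = log((-1/(C1 + sqrt(2)*z))^(1/3)*(-3^(2/3) + 3*3^(1/6)*I)/6)


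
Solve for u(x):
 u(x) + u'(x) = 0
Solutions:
 u(x) = C1*exp(-x)


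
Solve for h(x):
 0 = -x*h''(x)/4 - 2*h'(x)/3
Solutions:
 h(x) = C1 + C2/x^(5/3)


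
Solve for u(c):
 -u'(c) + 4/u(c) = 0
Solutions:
 u(c) = -sqrt(C1 + 8*c)
 u(c) = sqrt(C1 + 8*c)


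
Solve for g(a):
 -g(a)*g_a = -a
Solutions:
 g(a) = -sqrt(C1 + a^2)
 g(a) = sqrt(C1 + a^2)


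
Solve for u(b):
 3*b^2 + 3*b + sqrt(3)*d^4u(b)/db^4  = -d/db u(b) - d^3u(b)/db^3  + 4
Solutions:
 u(b) = C1 + C2*exp(b*(-4*sqrt(3) + 2*18^(1/3)/(9*sqrt(255) + 83*sqrt(3))^(1/3) + 12^(1/3)*(9*sqrt(255) + 83*sqrt(3))^(1/3))/36)*sin(2^(1/3)*3^(1/6)*b*(-2^(1/3)*3^(2/3)*(9*sqrt(255) + 83*sqrt(3))^(1/3) + 6/(9*sqrt(255) + 83*sqrt(3))^(1/3))/36) + C3*exp(b*(-4*sqrt(3) + 2*18^(1/3)/(9*sqrt(255) + 83*sqrt(3))^(1/3) + 12^(1/3)*(9*sqrt(255) + 83*sqrt(3))^(1/3))/36)*cos(2^(1/3)*3^(1/6)*b*(-2^(1/3)*3^(2/3)*(9*sqrt(255) + 83*sqrt(3))^(1/3) + 6/(9*sqrt(255) + 83*sqrt(3))^(1/3))/36) + C4*exp(-b*(2*18^(1/3)/(9*sqrt(255) + 83*sqrt(3))^(1/3) + 2*sqrt(3) + 12^(1/3)*(9*sqrt(255) + 83*sqrt(3))^(1/3))/18) - b^3 - 3*b^2/2 + 10*b


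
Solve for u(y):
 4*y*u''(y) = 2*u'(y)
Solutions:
 u(y) = C1 + C2*y^(3/2)


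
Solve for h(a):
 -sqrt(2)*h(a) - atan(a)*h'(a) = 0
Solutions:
 h(a) = C1*exp(-sqrt(2)*Integral(1/atan(a), a))


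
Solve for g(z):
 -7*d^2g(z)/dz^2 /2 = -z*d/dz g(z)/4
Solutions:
 g(z) = C1 + C2*erfi(sqrt(7)*z/14)


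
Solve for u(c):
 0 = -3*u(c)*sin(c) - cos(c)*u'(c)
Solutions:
 u(c) = C1*cos(c)^3


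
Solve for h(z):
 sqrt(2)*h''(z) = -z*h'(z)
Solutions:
 h(z) = C1 + C2*erf(2^(1/4)*z/2)


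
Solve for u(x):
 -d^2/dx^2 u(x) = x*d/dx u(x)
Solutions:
 u(x) = C1 + C2*erf(sqrt(2)*x/2)


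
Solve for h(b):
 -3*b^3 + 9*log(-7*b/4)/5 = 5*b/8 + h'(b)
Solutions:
 h(b) = C1 - 3*b^4/4 - 5*b^2/16 + 9*b*log(-b)/5 + 9*b*(-2*log(2) - 1 + log(7))/5


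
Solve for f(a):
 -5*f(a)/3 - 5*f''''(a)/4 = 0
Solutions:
 f(a) = (C1*sin(3^(3/4)*a/3) + C2*cos(3^(3/4)*a/3))*exp(-3^(3/4)*a/3) + (C3*sin(3^(3/4)*a/3) + C4*cos(3^(3/4)*a/3))*exp(3^(3/4)*a/3)


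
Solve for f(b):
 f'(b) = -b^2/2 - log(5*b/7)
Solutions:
 f(b) = C1 - b^3/6 - b*log(b) + b*log(7/5) + b


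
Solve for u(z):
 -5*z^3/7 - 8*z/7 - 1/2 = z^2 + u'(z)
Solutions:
 u(z) = C1 - 5*z^4/28 - z^3/3 - 4*z^2/7 - z/2


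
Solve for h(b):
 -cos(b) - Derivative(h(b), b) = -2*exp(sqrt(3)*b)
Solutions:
 h(b) = C1 + 2*sqrt(3)*exp(sqrt(3)*b)/3 - sin(b)


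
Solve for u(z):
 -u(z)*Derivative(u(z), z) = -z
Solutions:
 u(z) = -sqrt(C1 + z^2)
 u(z) = sqrt(C1 + z^2)


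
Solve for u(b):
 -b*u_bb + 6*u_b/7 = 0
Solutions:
 u(b) = C1 + C2*b^(13/7)


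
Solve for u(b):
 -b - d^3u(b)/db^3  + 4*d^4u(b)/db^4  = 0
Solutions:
 u(b) = C1 + C2*b + C3*b^2 + C4*exp(b/4) - b^4/24 - 2*b^3/3


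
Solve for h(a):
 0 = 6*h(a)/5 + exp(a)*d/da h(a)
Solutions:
 h(a) = C1*exp(6*exp(-a)/5)


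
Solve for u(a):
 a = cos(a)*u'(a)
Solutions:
 u(a) = C1 + Integral(a/cos(a), a)


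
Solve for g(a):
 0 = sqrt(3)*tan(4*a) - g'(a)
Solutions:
 g(a) = C1 - sqrt(3)*log(cos(4*a))/4


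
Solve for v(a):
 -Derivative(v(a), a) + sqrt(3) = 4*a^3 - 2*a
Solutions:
 v(a) = C1 - a^4 + a^2 + sqrt(3)*a


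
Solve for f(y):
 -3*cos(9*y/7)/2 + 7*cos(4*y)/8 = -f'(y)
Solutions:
 f(y) = C1 + 7*sin(9*y/7)/6 - 7*sin(4*y)/32


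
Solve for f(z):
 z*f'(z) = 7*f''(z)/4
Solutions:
 f(z) = C1 + C2*erfi(sqrt(14)*z/7)


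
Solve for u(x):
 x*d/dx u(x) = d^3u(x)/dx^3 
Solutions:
 u(x) = C1 + Integral(C2*airyai(x) + C3*airybi(x), x)


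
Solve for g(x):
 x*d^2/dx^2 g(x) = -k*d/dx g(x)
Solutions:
 g(x) = C1 + x^(1 - re(k))*(C2*sin(log(x)*Abs(im(k))) + C3*cos(log(x)*im(k)))


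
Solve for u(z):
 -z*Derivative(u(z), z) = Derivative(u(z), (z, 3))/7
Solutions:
 u(z) = C1 + Integral(C2*airyai(-7^(1/3)*z) + C3*airybi(-7^(1/3)*z), z)


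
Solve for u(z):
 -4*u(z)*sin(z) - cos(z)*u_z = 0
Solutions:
 u(z) = C1*cos(z)^4


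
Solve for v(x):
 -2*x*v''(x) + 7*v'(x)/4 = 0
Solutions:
 v(x) = C1 + C2*x^(15/8)


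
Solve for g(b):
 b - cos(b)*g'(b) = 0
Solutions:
 g(b) = C1 + Integral(b/cos(b), b)


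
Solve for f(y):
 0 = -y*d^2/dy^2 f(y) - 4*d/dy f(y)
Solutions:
 f(y) = C1 + C2/y^3


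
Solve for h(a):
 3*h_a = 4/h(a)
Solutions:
 h(a) = -sqrt(C1 + 24*a)/3
 h(a) = sqrt(C1 + 24*a)/3


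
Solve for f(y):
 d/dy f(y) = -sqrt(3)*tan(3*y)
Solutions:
 f(y) = C1 + sqrt(3)*log(cos(3*y))/3


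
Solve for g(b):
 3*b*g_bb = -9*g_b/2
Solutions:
 g(b) = C1 + C2/sqrt(b)


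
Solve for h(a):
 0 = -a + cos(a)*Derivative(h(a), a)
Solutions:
 h(a) = C1 + Integral(a/cos(a), a)


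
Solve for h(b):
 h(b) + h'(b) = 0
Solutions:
 h(b) = C1*exp(-b)


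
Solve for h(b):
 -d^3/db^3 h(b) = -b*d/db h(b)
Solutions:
 h(b) = C1 + Integral(C2*airyai(b) + C3*airybi(b), b)


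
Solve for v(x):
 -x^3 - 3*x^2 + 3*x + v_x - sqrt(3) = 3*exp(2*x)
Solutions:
 v(x) = C1 + x^4/4 + x^3 - 3*x^2/2 + sqrt(3)*x + 3*exp(2*x)/2


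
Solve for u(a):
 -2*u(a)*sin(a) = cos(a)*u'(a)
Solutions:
 u(a) = C1*cos(a)^2


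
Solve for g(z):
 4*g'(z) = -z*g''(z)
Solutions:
 g(z) = C1 + C2/z^3


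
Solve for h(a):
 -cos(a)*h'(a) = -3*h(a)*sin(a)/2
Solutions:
 h(a) = C1/cos(a)^(3/2)


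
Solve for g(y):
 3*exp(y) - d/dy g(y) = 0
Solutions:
 g(y) = C1 + 3*exp(y)


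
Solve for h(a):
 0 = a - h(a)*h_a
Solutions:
 h(a) = -sqrt(C1 + a^2)
 h(a) = sqrt(C1 + a^2)


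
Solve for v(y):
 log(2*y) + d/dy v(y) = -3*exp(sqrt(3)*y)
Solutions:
 v(y) = C1 - y*log(y) + y*(1 - log(2)) - sqrt(3)*exp(sqrt(3)*y)


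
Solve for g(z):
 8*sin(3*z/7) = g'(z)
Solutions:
 g(z) = C1 - 56*cos(3*z/7)/3


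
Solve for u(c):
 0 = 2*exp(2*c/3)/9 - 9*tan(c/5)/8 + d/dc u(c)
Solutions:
 u(c) = C1 - exp(2*c/3)/3 - 45*log(cos(c/5))/8


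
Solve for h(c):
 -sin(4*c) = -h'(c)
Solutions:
 h(c) = C1 - cos(4*c)/4


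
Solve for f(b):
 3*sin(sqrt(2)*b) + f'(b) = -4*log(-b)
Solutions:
 f(b) = C1 - 4*b*log(-b) + 4*b + 3*sqrt(2)*cos(sqrt(2)*b)/2


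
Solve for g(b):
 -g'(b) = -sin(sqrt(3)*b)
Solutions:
 g(b) = C1 - sqrt(3)*cos(sqrt(3)*b)/3


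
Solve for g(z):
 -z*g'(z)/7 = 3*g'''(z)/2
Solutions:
 g(z) = C1 + Integral(C2*airyai(-2^(1/3)*21^(2/3)*z/21) + C3*airybi(-2^(1/3)*21^(2/3)*z/21), z)


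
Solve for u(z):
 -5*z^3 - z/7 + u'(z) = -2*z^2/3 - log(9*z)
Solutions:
 u(z) = C1 + 5*z^4/4 - 2*z^3/9 + z^2/14 - z*log(z) - z*log(9) + z


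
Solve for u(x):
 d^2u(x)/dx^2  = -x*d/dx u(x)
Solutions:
 u(x) = C1 + C2*erf(sqrt(2)*x/2)


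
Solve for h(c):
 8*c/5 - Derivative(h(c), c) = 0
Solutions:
 h(c) = C1 + 4*c^2/5


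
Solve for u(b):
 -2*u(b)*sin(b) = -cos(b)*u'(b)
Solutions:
 u(b) = C1/cos(b)^2


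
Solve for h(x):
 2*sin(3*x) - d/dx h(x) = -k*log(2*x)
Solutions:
 h(x) = C1 + k*x*(log(x) - 1) + k*x*log(2) - 2*cos(3*x)/3


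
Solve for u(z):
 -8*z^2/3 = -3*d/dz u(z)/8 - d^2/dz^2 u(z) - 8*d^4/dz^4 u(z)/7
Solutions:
 u(z) = C1 + C2*exp(42^(1/3)*z*(-4*21^(1/3)/(27 + sqrt(1401))^(1/3) + 2^(1/3)*(27 + sqrt(1401))^(1/3))/48)*sin(14^(1/3)*3^(1/6)*z*(12*7^(1/3)/(27 + sqrt(1401))^(1/3) + 2^(1/3)*3^(2/3)*(27 + sqrt(1401))^(1/3))/48) + C3*exp(42^(1/3)*z*(-4*21^(1/3)/(27 + sqrt(1401))^(1/3) + 2^(1/3)*(27 + sqrt(1401))^(1/3))/48)*cos(14^(1/3)*3^(1/6)*z*(12*7^(1/3)/(27 + sqrt(1401))^(1/3) + 2^(1/3)*3^(2/3)*(27 + sqrt(1401))^(1/3))/48) + C4*exp(-42^(1/3)*z*(-4*21^(1/3)/(27 + sqrt(1401))^(1/3) + 2^(1/3)*(27 + sqrt(1401))^(1/3))/24) + 64*z^3/27 - 512*z^2/27 + 8192*z/81


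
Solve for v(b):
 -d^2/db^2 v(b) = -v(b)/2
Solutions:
 v(b) = C1*exp(-sqrt(2)*b/2) + C2*exp(sqrt(2)*b/2)


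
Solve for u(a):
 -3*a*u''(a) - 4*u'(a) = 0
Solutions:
 u(a) = C1 + C2/a^(1/3)


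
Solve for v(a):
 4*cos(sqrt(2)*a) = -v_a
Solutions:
 v(a) = C1 - 2*sqrt(2)*sin(sqrt(2)*a)


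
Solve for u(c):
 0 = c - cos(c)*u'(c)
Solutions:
 u(c) = C1 + Integral(c/cos(c), c)


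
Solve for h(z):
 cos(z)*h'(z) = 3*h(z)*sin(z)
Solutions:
 h(z) = C1/cos(z)^3


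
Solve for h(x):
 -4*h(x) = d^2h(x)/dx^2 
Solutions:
 h(x) = C1*sin(2*x) + C2*cos(2*x)


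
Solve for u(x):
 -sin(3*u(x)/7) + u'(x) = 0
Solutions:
 -x + 7*log(cos(3*u(x)/7) - 1)/6 - 7*log(cos(3*u(x)/7) + 1)/6 = C1


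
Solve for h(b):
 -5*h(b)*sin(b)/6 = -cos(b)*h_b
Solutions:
 h(b) = C1/cos(b)^(5/6)


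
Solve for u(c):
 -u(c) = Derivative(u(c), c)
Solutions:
 u(c) = C1*exp(-c)


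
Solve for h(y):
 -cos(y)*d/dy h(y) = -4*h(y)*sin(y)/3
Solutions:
 h(y) = C1/cos(y)^(4/3)


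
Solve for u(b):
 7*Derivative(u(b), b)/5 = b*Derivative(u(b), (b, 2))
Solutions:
 u(b) = C1 + C2*b^(12/5)


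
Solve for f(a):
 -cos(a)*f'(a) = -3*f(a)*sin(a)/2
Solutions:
 f(a) = C1/cos(a)^(3/2)


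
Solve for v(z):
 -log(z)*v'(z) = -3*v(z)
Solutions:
 v(z) = C1*exp(3*li(z))


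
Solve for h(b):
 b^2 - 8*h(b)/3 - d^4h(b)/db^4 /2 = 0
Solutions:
 h(b) = 3*b^2/8 + (C1*sin(sqrt(2)*3^(3/4)*b/3) + C2*cos(sqrt(2)*3^(3/4)*b/3))*exp(-sqrt(2)*3^(3/4)*b/3) + (C3*sin(sqrt(2)*3^(3/4)*b/3) + C4*cos(sqrt(2)*3^(3/4)*b/3))*exp(sqrt(2)*3^(3/4)*b/3)


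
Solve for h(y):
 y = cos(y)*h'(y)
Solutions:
 h(y) = C1 + Integral(y/cos(y), y)


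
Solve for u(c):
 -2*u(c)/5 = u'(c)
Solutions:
 u(c) = C1*exp(-2*c/5)


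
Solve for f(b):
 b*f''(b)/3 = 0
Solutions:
 f(b) = C1 + C2*b


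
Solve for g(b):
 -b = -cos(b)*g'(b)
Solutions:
 g(b) = C1 + Integral(b/cos(b), b)


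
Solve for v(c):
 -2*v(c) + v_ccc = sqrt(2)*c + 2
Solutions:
 v(c) = C3*exp(2^(1/3)*c) - sqrt(2)*c/2 + (C1*sin(2^(1/3)*sqrt(3)*c/2) + C2*cos(2^(1/3)*sqrt(3)*c/2))*exp(-2^(1/3)*c/2) - 1


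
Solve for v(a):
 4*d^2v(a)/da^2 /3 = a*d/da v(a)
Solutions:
 v(a) = C1 + C2*erfi(sqrt(6)*a/4)


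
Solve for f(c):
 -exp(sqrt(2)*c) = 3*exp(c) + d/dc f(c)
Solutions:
 f(c) = C1 - 3*exp(c) - sqrt(2)*exp(sqrt(2)*c)/2


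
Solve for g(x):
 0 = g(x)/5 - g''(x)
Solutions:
 g(x) = C1*exp(-sqrt(5)*x/5) + C2*exp(sqrt(5)*x/5)


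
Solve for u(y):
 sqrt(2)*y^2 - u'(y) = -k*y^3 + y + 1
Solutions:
 u(y) = C1 + k*y^4/4 + sqrt(2)*y^3/3 - y^2/2 - y


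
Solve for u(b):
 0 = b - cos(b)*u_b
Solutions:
 u(b) = C1 + Integral(b/cos(b), b)


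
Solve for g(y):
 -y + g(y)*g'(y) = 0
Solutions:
 g(y) = -sqrt(C1 + y^2)
 g(y) = sqrt(C1 + y^2)


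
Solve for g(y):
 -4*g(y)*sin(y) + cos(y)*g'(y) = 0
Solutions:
 g(y) = C1/cos(y)^4


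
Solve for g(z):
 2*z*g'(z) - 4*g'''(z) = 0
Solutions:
 g(z) = C1 + Integral(C2*airyai(2^(2/3)*z/2) + C3*airybi(2^(2/3)*z/2), z)


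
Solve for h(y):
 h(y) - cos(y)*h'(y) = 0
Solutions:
 h(y) = C1*sqrt(sin(y) + 1)/sqrt(sin(y) - 1)


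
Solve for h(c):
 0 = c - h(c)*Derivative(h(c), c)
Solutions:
 h(c) = -sqrt(C1 + c^2)
 h(c) = sqrt(C1 + c^2)


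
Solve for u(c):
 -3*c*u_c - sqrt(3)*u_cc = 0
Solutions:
 u(c) = C1 + C2*erf(sqrt(2)*3^(1/4)*c/2)


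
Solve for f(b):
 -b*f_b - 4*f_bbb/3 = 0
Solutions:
 f(b) = C1 + Integral(C2*airyai(-6^(1/3)*b/2) + C3*airybi(-6^(1/3)*b/2), b)


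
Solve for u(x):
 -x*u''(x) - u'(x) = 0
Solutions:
 u(x) = C1 + C2*log(x)


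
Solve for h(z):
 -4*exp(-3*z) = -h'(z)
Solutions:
 h(z) = C1 - 4*exp(-3*z)/3


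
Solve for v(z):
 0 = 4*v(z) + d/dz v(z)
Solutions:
 v(z) = C1*exp(-4*z)


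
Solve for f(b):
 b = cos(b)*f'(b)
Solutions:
 f(b) = C1 + Integral(b/cos(b), b)


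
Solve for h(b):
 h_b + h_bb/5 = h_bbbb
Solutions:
 h(b) = C1 + C2*exp(-b*(2*450^(1/3)/(sqrt(50565) + 225)^(1/3) + 60^(1/3)*(sqrt(50565) + 225)^(1/3))/60)*sin(3^(1/6)*b*(-20^(1/3)*3^(2/3)*(sqrt(50565) + 225)^(1/3) + 6*50^(1/3)/(sqrt(50565) + 225)^(1/3))/60) + C3*exp(-b*(2*450^(1/3)/(sqrt(50565) + 225)^(1/3) + 60^(1/3)*(sqrt(50565) + 225)^(1/3))/60)*cos(3^(1/6)*b*(-20^(1/3)*3^(2/3)*(sqrt(50565) + 225)^(1/3) + 6*50^(1/3)/(sqrt(50565) + 225)^(1/3))/60) + C4*exp(b*(2*450^(1/3)/(sqrt(50565) + 225)^(1/3) + 60^(1/3)*(sqrt(50565) + 225)^(1/3))/30)


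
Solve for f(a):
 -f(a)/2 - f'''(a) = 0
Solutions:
 f(a) = C3*exp(-2^(2/3)*a/2) + (C1*sin(2^(2/3)*sqrt(3)*a/4) + C2*cos(2^(2/3)*sqrt(3)*a/4))*exp(2^(2/3)*a/4)


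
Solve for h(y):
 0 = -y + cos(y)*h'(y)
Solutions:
 h(y) = C1 + Integral(y/cos(y), y)


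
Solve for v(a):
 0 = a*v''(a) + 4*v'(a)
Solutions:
 v(a) = C1 + C2/a^3


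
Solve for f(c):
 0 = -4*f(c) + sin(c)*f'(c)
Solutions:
 f(c) = C1*(cos(c)^2 - 2*cos(c) + 1)/(cos(c)^2 + 2*cos(c) + 1)


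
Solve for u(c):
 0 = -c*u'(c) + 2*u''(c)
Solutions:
 u(c) = C1 + C2*erfi(c/2)


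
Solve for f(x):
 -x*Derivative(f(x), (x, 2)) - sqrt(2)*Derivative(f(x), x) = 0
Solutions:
 f(x) = C1 + C2*x^(1 - sqrt(2))


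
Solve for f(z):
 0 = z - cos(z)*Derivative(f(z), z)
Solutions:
 f(z) = C1 + Integral(z/cos(z), z)


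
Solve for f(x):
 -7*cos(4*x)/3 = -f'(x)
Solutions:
 f(x) = C1 + 7*sin(4*x)/12


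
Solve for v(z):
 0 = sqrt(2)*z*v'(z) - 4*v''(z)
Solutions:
 v(z) = C1 + C2*erfi(2^(3/4)*z/4)


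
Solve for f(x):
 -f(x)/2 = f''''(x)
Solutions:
 f(x) = (C1*sin(2^(1/4)*x/2) + C2*cos(2^(1/4)*x/2))*exp(-2^(1/4)*x/2) + (C3*sin(2^(1/4)*x/2) + C4*cos(2^(1/4)*x/2))*exp(2^(1/4)*x/2)


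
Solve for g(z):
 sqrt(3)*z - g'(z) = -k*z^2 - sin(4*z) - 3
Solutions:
 g(z) = C1 + k*z^3/3 + sqrt(3)*z^2/2 + 3*z - cos(4*z)/4


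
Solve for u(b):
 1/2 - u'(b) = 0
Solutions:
 u(b) = C1 + b/2


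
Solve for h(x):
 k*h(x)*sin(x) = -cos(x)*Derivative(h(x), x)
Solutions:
 h(x) = C1*exp(k*log(cos(x)))


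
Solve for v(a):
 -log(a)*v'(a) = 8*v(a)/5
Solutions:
 v(a) = C1*exp(-8*li(a)/5)


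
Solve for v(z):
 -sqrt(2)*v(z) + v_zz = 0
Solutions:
 v(z) = C1*exp(-2^(1/4)*z) + C2*exp(2^(1/4)*z)


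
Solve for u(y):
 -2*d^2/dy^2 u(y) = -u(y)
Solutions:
 u(y) = C1*exp(-sqrt(2)*y/2) + C2*exp(sqrt(2)*y/2)


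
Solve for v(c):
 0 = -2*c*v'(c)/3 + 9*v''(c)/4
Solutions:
 v(c) = C1 + C2*erfi(2*sqrt(3)*c/9)


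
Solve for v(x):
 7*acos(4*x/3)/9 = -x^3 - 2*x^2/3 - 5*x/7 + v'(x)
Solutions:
 v(x) = C1 + x^4/4 + 2*x^3/9 + 5*x^2/14 + 7*x*acos(4*x/3)/9 - 7*sqrt(9 - 16*x^2)/36


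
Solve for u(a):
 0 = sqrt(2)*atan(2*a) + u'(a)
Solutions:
 u(a) = C1 - sqrt(2)*(a*atan(2*a) - log(4*a^2 + 1)/4)


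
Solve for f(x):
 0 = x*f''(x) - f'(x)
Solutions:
 f(x) = C1 + C2*x^2


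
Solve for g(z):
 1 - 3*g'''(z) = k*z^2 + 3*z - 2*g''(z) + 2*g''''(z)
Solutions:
 g(z) = C1 + C2*z + C3*exp(-2*z) + C4*exp(z/2) + k*z^4/24 + z^3*(k + 1)/4 + z^2*(13*k + 7)/8


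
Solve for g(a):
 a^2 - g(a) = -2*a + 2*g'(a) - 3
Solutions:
 g(a) = C1*exp(-a/2) + a^2 - 2*a + 7


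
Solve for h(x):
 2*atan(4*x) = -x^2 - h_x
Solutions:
 h(x) = C1 - x^3/3 - 2*x*atan(4*x) + log(16*x^2 + 1)/4


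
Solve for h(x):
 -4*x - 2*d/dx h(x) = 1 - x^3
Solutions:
 h(x) = C1 + x^4/8 - x^2 - x/2


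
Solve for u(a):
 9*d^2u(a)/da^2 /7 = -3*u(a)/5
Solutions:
 u(a) = C1*sin(sqrt(105)*a/15) + C2*cos(sqrt(105)*a/15)


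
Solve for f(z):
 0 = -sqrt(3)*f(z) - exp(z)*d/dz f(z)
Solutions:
 f(z) = C1*exp(sqrt(3)*exp(-z))


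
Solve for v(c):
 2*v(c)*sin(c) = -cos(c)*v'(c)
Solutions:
 v(c) = C1*cos(c)^2


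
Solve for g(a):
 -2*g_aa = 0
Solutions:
 g(a) = C1 + C2*a


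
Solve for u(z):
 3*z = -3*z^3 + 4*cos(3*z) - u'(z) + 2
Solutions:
 u(z) = C1 - 3*z^4/4 - 3*z^2/2 + 2*z + 4*sin(3*z)/3


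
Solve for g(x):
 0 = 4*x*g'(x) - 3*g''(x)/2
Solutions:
 g(x) = C1 + C2*erfi(2*sqrt(3)*x/3)


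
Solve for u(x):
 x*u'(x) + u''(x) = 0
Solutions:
 u(x) = C1 + C2*erf(sqrt(2)*x/2)


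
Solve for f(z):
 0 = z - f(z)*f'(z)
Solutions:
 f(z) = -sqrt(C1 + z^2)
 f(z) = sqrt(C1 + z^2)


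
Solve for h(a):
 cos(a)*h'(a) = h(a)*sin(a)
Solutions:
 h(a) = C1/cos(a)


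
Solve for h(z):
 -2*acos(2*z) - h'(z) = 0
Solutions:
 h(z) = C1 - 2*z*acos(2*z) + sqrt(1 - 4*z^2)


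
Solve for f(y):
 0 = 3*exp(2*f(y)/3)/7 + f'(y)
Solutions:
 f(y) = 3*log(-sqrt(-1/(C1 - 3*y))) - 3*log(2) + 3*log(42)/2
 f(y) = 3*log(-1/(C1 - 3*y))/2 - 3*log(2) + 3*log(42)/2


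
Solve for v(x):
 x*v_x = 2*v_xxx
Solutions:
 v(x) = C1 + Integral(C2*airyai(2^(2/3)*x/2) + C3*airybi(2^(2/3)*x/2), x)


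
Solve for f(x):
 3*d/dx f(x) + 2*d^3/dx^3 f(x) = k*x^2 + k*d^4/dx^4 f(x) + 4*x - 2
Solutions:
 f(x) = C1 + C2*exp(x*(-(sqrt(((81 + 16/k^2)^2 - 256/k^4)/k^2)/2 - 81/(2*k) - 8/k^3)^(1/3) + 2/k - 4/(k^2*(sqrt(((81 + 16/k^2)^2 - 256/k^4)/k^2)/2 - 81/(2*k) - 8/k^3)^(1/3)))/3) + C3*exp(x*((sqrt(((81 + 16/k^2)^2 - 256/k^4)/k^2)/2 - 81/(2*k) - 8/k^3)^(1/3) - sqrt(3)*I*(sqrt(((81 + 16/k^2)^2 - 256/k^4)/k^2)/2 - 81/(2*k) - 8/k^3)^(1/3) + 4/k - 16/(k^2*(-1 + sqrt(3)*I)*(sqrt(((81 + 16/k^2)^2 - 256/k^4)/k^2)/2 - 81/(2*k) - 8/k^3)^(1/3)))/6) + C4*exp(x*((sqrt(((81 + 16/k^2)^2 - 256/k^4)/k^2)/2 - 81/(2*k) - 8/k^3)^(1/3) + sqrt(3)*I*(sqrt(((81 + 16/k^2)^2 - 256/k^4)/k^2)/2 - 81/(2*k) - 8/k^3)^(1/3) + 4/k + 16/(k^2*(1 + sqrt(3)*I)*(sqrt(((81 + 16/k^2)^2 - 256/k^4)/k^2)/2 - 81/(2*k) - 8/k^3)^(1/3)))/6) + k*x^3/9 - 4*k*x/9 + 2*x^2/3 - 2*x/3


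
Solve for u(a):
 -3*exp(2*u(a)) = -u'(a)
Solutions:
 u(a) = log(-sqrt(-1/(C1 + 3*a))) - log(2)/2
 u(a) = log(-1/(C1 + 3*a))/2 - log(2)/2


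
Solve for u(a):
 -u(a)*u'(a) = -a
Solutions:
 u(a) = -sqrt(C1 + a^2)
 u(a) = sqrt(C1 + a^2)


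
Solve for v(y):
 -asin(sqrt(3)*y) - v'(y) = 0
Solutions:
 v(y) = C1 - y*asin(sqrt(3)*y) - sqrt(3)*sqrt(1 - 3*y^2)/3


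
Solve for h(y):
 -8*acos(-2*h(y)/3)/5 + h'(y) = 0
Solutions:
 Integral(1/acos(-2*_y/3), (_y, h(y))) = C1 + 8*y/5


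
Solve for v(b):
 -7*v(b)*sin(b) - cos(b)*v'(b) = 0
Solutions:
 v(b) = C1*cos(b)^7


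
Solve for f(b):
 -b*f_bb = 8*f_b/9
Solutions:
 f(b) = C1 + C2*b^(1/9)


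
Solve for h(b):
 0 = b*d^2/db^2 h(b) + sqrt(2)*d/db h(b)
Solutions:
 h(b) = C1 + C2*b^(1 - sqrt(2))


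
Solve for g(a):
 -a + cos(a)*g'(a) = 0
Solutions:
 g(a) = C1 + Integral(a/cos(a), a)


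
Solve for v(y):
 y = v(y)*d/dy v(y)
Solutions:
 v(y) = -sqrt(C1 + y^2)
 v(y) = sqrt(C1 + y^2)


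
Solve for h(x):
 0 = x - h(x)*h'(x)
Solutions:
 h(x) = -sqrt(C1 + x^2)
 h(x) = sqrt(C1 + x^2)


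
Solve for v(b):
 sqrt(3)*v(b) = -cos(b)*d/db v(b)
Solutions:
 v(b) = C1*(sin(b) - 1)^(sqrt(3)/2)/(sin(b) + 1)^(sqrt(3)/2)


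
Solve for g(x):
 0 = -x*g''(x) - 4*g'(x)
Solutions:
 g(x) = C1 + C2/x^3


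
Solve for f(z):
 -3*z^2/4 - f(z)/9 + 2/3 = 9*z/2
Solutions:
 f(z) = -27*z^2/4 - 81*z/2 + 6


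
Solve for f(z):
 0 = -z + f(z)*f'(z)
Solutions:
 f(z) = -sqrt(C1 + z^2)
 f(z) = sqrt(C1 + z^2)


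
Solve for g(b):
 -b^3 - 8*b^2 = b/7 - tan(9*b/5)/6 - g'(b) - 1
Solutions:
 g(b) = C1 + b^4/4 + 8*b^3/3 + b^2/14 - b + 5*log(cos(9*b/5))/54


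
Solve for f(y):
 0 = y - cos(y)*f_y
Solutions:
 f(y) = C1 + Integral(y/cos(y), y)


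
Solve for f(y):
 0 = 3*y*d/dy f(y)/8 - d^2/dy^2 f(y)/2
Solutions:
 f(y) = C1 + C2*erfi(sqrt(6)*y/4)


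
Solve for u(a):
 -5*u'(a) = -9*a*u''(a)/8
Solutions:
 u(a) = C1 + C2*a^(49/9)


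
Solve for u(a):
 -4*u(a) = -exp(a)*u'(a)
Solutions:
 u(a) = C1*exp(-4*exp(-a))


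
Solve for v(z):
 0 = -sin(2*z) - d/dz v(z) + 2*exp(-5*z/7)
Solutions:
 v(z) = C1 + cos(2*z)/2 - 14*exp(-5*z/7)/5


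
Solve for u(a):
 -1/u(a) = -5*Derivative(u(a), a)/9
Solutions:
 u(a) = -sqrt(C1 + 90*a)/5
 u(a) = sqrt(C1 + 90*a)/5


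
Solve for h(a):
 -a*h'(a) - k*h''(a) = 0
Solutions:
 h(a) = C1 + C2*sqrt(k)*erf(sqrt(2)*a*sqrt(1/k)/2)


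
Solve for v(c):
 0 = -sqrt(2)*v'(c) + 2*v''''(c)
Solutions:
 v(c) = C1 + C4*exp(2^(5/6)*c/2) + (C2*sin(2^(5/6)*sqrt(3)*c/4) + C3*cos(2^(5/6)*sqrt(3)*c/4))*exp(-2^(5/6)*c/4)


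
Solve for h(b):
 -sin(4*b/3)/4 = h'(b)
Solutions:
 h(b) = C1 + 3*cos(4*b/3)/16


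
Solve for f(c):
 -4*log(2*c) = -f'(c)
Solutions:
 f(c) = C1 + 4*c*log(c) - 4*c + c*log(16)


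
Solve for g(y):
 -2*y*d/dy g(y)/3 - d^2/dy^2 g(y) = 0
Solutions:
 g(y) = C1 + C2*erf(sqrt(3)*y/3)


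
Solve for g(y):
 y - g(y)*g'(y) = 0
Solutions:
 g(y) = -sqrt(C1 + y^2)
 g(y) = sqrt(C1 + y^2)


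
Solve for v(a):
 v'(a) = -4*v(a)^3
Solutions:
 v(a) = -sqrt(2)*sqrt(-1/(C1 - 4*a))/2
 v(a) = sqrt(2)*sqrt(-1/(C1 - 4*a))/2


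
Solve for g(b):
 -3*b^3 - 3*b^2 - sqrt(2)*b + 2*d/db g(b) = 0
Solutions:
 g(b) = C1 + 3*b^4/8 + b^3/2 + sqrt(2)*b^2/4


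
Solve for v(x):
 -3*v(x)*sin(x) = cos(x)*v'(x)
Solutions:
 v(x) = C1*cos(x)^3


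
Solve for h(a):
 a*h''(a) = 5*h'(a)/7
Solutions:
 h(a) = C1 + C2*a^(12/7)


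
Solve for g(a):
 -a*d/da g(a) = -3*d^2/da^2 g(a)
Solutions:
 g(a) = C1 + C2*erfi(sqrt(6)*a/6)


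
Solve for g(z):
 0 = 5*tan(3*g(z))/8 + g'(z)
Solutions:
 g(z) = -asin(C1*exp(-15*z/8))/3 + pi/3
 g(z) = asin(C1*exp(-15*z/8))/3


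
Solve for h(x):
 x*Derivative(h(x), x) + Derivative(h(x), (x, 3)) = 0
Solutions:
 h(x) = C1 + Integral(C2*airyai(-x) + C3*airybi(-x), x)


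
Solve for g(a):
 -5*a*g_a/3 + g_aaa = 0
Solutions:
 g(a) = C1 + Integral(C2*airyai(3^(2/3)*5^(1/3)*a/3) + C3*airybi(3^(2/3)*5^(1/3)*a/3), a)


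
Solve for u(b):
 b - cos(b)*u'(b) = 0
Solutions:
 u(b) = C1 + Integral(b/cos(b), b)


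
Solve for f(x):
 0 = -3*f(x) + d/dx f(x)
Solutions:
 f(x) = C1*exp(3*x)


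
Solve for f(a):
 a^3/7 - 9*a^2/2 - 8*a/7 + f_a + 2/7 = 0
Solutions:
 f(a) = C1 - a^4/28 + 3*a^3/2 + 4*a^2/7 - 2*a/7


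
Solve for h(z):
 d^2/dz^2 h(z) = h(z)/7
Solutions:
 h(z) = C1*exp(-sqrt(7)*z/7) + C2*exp(sqrt(7)*z/7)


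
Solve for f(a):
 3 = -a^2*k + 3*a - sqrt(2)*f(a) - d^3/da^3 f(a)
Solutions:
 f(a) = C3*exp(-2^(1/6)*a) - sqrt(2)*a^2*k/2 + 3*sqrt(2)*a/2 + (C1*sin(2^(1/6)*sqrt(3)*a/2) + C2*cos(2^(1/6)*sqrt(3)*a/2))*exp(2^(1/6)*a/2) - 3*sqrt(2)/2


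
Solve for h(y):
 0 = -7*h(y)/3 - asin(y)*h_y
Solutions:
 h(y) = C1*exp(-7*Integral(1/asin(y), y)/3)


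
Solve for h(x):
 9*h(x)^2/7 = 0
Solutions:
 h(x) = 0


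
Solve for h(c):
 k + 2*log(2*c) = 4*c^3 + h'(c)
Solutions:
 h(c) = C1 - c^4 + c*k + 2*c*log(c) - 2*c + c*log(4)


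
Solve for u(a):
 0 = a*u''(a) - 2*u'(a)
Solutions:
 u(a) = C1 + C2*a^3


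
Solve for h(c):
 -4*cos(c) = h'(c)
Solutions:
 h(c) = C1 - 4*sin(c)


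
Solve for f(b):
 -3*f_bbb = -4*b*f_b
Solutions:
 f(b) = C1 + Integral(C2*airyai(6^(2/3)*b/3) + C3*airybi(6^(2/3)*b/3), b)


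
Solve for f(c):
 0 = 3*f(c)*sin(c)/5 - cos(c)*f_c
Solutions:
 f(c) = C1/cos(c)^(3/5)


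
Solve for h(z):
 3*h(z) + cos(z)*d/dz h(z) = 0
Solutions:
 h(z) = C1*(sin(z) - 1)^(3/2)/(sin(z) + 1)^(3/2)


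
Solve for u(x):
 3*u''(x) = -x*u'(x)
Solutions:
 u(x) = C1 + C2*erf(sqrt(6)*x/6)


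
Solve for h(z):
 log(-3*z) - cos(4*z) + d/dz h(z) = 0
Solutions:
 h(z) = C1 - z*log(-z) - z*log(3) + z + sin(4*z)/4


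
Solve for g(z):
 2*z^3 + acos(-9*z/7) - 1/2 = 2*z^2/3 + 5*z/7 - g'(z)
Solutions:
 g(z) = C1 - z^4/2 + 2*z^3/9 + 5*z^2/14 - z*acos(-9*z/7) + z/2 - sqrt(49 - 81*z^2)/9


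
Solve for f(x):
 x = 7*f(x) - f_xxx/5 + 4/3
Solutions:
 f(x) = C3*exp(35^(1/3)*x) + x/7 + (C1*sin(sqrt(3)*35^(1/3)*x/2) + C2*cos(sqrt(3)*35^(1/3)*x/2))*exp(-35^(1/3)*x/2) - 4/21


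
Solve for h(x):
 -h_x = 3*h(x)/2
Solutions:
 h(x) = C1*exp(-3*x/2)


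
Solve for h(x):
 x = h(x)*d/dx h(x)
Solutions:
 h(x) = -sqrt(C1 + x^2)
 h(x) = sqrt(C1 + x^2)


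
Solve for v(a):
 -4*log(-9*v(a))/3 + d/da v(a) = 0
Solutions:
 -3*Integral(1/(log(-_y) + 2*log(3)), (_y, v(a)))/4 = C1 - a


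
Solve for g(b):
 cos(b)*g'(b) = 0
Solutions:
 g(b) = C1


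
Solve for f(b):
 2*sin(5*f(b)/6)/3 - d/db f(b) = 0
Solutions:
 -2*b/3 + 3*log(cos(5*f(b)/6) - 1)/5 - 3*log(cos(5*f(b)/6) + 1)/5 = C1


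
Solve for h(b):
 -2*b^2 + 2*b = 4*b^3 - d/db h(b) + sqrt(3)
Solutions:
 h(b) = C1 + b^4 + 2*b^3/3 - b^2 + sqrt(3)*b


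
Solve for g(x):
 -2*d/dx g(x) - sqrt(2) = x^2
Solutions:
 g(x) = C1 - x^3/6 - sqrt(2)*x/2


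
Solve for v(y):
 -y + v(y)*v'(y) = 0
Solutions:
 v(y) = -sqrt(C1 + y^2)
 v(y) = sqrt(C1 + y^2)


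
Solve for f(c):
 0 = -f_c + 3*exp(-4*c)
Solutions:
 f(c) = C1 - 3*exp(-4*c)/4


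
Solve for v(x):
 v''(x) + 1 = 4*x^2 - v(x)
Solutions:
 v(x) = C1*sin(x) + C2*cos(x) + 4*x^2 - 9


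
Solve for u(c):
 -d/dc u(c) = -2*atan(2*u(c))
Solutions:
 Integral(1/atan(2*_y), (_y, u(c))) = C1 + 2*c


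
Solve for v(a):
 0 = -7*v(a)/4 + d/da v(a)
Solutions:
 v(a) = C1*exp(7*a/4)


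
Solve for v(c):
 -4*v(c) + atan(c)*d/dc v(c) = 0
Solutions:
 v(c) = C1*exp(4*Integral(1/atan(c), c))


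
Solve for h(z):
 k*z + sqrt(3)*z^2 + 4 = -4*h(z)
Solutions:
 h(z) = -k*z/4 - sqrt(3)*z^2/4 - 1


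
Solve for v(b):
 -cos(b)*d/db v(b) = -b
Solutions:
 v(b) = C1 + Integral(b/cos(b), b)


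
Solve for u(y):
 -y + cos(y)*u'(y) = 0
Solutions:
 u(y) = C1 + Integral(y/cos(y), y)


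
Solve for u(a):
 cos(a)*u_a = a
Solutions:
 u(a) = C1 + Integral(a/cos(a), a)


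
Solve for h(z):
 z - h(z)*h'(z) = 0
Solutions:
 h(z) = -sqrt(C1 + z^2)
 h(z) = sqrt(C1 + z^2)


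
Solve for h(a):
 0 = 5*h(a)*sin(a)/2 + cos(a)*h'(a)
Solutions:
 h(a) = C1*cos(a)^(5/2)


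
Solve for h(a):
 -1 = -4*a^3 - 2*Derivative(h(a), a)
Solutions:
 h(a) = C1 - a^4/2 + a/2


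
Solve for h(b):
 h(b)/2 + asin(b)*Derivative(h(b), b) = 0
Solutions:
 h(b) = C1*exp(-Integral(1/asin(b), b)/2)


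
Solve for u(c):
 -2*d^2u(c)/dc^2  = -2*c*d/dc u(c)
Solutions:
 u(c) = C1 + C2*erfi(sqrt(2)*c/2)


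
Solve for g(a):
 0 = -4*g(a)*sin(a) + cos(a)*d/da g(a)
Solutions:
 g(a) = C1/cos(a)^4


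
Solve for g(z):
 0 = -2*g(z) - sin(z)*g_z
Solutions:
 g(z) = C1*(cos(z) + 1)/(cos(z) - 1)


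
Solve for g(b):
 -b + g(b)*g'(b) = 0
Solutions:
 g(b) = -sqrt(C1 + b^2)
 g(b) = sqrt(C1 + b^2)


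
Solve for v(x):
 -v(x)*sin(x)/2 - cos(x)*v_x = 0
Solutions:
 v(x) = C1*sqrt(cos(x))


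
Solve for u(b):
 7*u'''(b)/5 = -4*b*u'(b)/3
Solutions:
 u(b) = C1 + Integral(C2*airyai(-20^(1/3)*21^(2/3)*b/21) + C3*airybi(-20^(1/3)*21^(2/3)*b/21), b)


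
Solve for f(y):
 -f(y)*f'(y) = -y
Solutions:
 f(y) = -sqrt(C1 + y^2)
 f(y) = sqrt(C1 + y^2)


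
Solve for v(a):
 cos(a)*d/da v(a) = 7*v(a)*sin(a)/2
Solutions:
 v(a) = C1/cos(a)^(7/2)


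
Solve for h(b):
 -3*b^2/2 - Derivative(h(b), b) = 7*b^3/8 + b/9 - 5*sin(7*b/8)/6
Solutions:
 h(b) = C1 - 7*b^4/32 - b^3/2 - b^2/18 - 20*cos(7*b/8)/21


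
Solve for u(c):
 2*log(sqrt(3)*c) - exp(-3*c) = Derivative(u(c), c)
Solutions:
 u(c) = C1 + 2*c*log(c) + c*(-2 + log(3)) + exp(-3*c)/3


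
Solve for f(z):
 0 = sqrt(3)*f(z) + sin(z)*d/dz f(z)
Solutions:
 f(z) = C1*(cos(z) + 1)^(sqrt(3)/2)/(cos(z) - 1)^(sqrt(3)/2)


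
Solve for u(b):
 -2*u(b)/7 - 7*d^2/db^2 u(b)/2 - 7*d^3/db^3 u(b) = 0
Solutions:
 u(b) = C1*exp(b*(-14 + 7*7^(2/3)/(12*sqrt(471) + 265)^(1/3) + 7^(1/3)*(12*sqrt(471) + 265)^(1/3))/84)*sin(sqrt(3)*7^(1/3)*b*(-(12*sqrt(471) + 265)^(1/3) + 7*7^(1/3)/(12*sqrt(471) + 265)^(1/3))/84) + C2*exp(b*(-14 + 7*7^(2/3)/(12*sqrt(471) + 265)^(1/3) + 7^(1/3)*(12*sqrt(471) + 265)^(1/3))/84)*cos(sqrt(3)*7^(1/3)*b*(-(12*sqrt(471) + 265)^(1/3) + 7*7^(1/3)/(12*sqrt(471) + 265)^(1/3))/84) + C3*exp(-b*(7*7^(2/3)/(12*sqrt(471) + 265)^(1/3) + 7 + 7^(1/3)*(12*sqrt(471) + 265)^(1/3))/42)


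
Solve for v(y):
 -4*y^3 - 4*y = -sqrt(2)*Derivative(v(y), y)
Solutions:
 v(y) = C1 + sqrt(2)*y^4/2 + sqrt(2)*y^2


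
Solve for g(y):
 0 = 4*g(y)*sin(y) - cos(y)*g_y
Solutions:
 g(y) = C1/cos(y)^4


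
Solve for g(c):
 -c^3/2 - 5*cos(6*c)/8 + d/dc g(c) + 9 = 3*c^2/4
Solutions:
 g(c) = C1 + c^4/8 + c^3/4 - 9*c + 5*sin(6*c)/48


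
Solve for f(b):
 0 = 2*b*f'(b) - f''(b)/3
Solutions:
 f(b) = C1 + C2*erfi(sqrt(3)*b)


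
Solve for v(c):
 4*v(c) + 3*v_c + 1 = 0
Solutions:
 v(c) = C1*exp(-4*c/3) - 1/4


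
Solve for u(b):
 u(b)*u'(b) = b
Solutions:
 u(b) = -sqrt(C1 + b^2)
 u(b) = sqrt(C1 + b^2)


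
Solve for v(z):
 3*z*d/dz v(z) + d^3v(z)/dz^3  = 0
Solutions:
 v(z) = C1 + Integral(C2*airyai(-3^(1/3)*z) + C3*airybi(-3^(1/3)*z), z)


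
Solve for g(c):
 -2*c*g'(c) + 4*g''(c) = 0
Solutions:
 g(c) = C1 + C2*erfi(c/2)


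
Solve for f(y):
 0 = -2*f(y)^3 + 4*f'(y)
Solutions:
 f(y) = -sqrt(-1/(C1 + y))
 f(y) = sqrt(-1/(C1 + y))


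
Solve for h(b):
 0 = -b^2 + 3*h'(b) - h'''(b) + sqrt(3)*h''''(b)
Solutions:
 h(b) = C1 + C2*exp(b*(2*18^(1/3)/(27*sqrt(239) + 241*sqrt(3))^(1/3) + 4*sqrt(3) + 12^(1/3)*(27*sqrt(239) + 241*sqrt(3))^(1/3))/36)*sin(2^(1/3)*3^(1/6)*b*(-2^(1/3)*3^(2/3)*(27*sqrt(239) + 241*sqrt(3))^(1/3) + 6/(27*sqrt(239) + 241*sqrt(3))^(1/3))/36) + C3*exp(b*(2*18^(1/3)/(27*sqrt(239) + 241*sqrt(3))^(1/3) + 4*sqrt(3) + 12^(1/3)*(27*sqrt(239) + 241*sqrt(3))^(1/3))/36)*cos(2^(1/3)*3^(1/6)*b*(-2^(1/3)*3^(2/3)*(27*sqrt(239) + 241*sqrt(3))^(1/3) + 6/(27*sqrt(239) + 241*sqrt(3))^(1/3))/36) + C4*exp(b*(-12^(1/3)*(27*sqrt(239) + 241*sqrt(3))^(1/3) - 2*18^(1/3)/(27*sqrt(239) + 241*sqrt(3))^(1/3) + 2*sqrt(3))/18) + b^3/9 + 2*b/9


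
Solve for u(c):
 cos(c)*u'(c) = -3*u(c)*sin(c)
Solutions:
 u(c) = C1*cos(c)^3


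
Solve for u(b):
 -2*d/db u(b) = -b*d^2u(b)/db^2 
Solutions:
 u(b) = C1 + C2*b^3


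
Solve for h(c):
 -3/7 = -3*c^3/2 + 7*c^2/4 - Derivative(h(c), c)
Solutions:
 h(c) = C1 - 3*c^4/8 + 7*c^3/12 + 3*c/7


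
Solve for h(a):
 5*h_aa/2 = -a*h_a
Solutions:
 h(a) = C1 + C2*erf(sqrt(5)*a/5)


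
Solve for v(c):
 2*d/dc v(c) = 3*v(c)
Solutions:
 v(c) = C1*exp(3*c/2)


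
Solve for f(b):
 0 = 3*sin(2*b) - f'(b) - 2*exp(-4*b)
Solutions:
 f(b) = C1 - 3*cos(2*b)/2 + exp(-4*b)/2


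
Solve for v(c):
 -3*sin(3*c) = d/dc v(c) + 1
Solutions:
 v(c) = C1 - c + cos(3*c)


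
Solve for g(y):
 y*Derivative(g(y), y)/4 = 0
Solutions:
 g(y) = C1


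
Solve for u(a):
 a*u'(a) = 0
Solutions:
 u(a) = C1


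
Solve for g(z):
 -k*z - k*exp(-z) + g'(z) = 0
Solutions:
 g(z) = C1 + k*z^2/2 - k*exp(-z)


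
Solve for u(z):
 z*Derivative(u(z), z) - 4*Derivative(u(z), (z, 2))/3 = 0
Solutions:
 u(z) = C1 + C2*erfi(sqrt(6)*z/4)


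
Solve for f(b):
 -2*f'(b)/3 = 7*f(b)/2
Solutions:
 f(b) = C1*exp(-21*b/4)


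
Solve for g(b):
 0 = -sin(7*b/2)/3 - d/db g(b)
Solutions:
 g(b) = C1 + 2*cos(7*b/2)/21


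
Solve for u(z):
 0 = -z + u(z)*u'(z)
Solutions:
 u(z) = -sqrt(C1 + z^2)
 u(z) = sqrt(C1 + z^2)


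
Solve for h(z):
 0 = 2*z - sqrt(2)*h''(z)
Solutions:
 h(z) = C1 + C2*z + sqrt(2)*z^3/6


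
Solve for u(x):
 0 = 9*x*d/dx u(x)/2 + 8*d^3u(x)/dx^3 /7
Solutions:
 u(x) = C1 + Integral(C2*airyai(-2^(2/3)*63^(1/3)*x/4) + C3*airybi(-2^(2/3)*63^(1/3)*x/4), x)


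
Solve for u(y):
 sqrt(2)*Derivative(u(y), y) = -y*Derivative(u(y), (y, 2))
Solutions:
 u(y) = C1 + C2*y^(1 - sqrt(2))


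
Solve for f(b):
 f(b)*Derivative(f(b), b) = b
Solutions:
 f(b) = -sqrt(C1 + b^2)
 f(b) = sqrt(C1 + b^2)


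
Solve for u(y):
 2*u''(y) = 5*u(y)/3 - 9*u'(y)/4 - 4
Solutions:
 u(y) = C1*exp(y*(-27 + sqrt(2649))/48) + C2*exp(-y*(27 + sqrt(2649))/48) + 12/5


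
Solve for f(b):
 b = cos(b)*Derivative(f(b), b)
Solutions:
 f(b) = C1 + Integral(b/cos(b), b)


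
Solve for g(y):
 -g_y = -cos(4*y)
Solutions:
 g(y) = C1 + sin(4*y)/4


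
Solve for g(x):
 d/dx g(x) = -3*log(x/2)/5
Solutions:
 g(x) = C1 - 3*x*log(x)/5 + 3*x*log(2)/5 + 3*x/5


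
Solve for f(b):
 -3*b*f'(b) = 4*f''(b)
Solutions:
 f(b) = C1 + C2*erf(sqrt(6)*b/4)


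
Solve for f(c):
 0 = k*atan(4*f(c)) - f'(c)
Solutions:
 Integral(1/atan(4*_y), (_y, f(c))) = C1 + c*k


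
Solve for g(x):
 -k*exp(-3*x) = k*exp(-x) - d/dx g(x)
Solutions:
 g(x) = C1 - k*exp(-x) - k*exp(-3*x)/3


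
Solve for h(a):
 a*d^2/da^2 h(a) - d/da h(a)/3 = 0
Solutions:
 h(a) = C1 + C2*a^(4/3)


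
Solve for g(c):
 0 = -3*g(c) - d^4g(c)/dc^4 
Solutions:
 g(c) = (C1*sin(sqrt(2)*3^(1/4)*c/2) + C2*cos(sqrt(2)*3^(1/4)*c/2))*exp(-sqrt(2)*3^(1/4)*c/2) + (C3*sin(sqrt(2)*3^(1/4)*c/2) + C4*cos(sqrt(2)*3^(1/4)*c/2))*exp(sqrt(2)*3^(1/4)*c/2)


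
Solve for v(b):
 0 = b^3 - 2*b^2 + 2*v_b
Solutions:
 v(b) = C1 - b^4/8 + b^3/3


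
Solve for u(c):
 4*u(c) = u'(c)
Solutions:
 u(c) = C1*exp(4*c)


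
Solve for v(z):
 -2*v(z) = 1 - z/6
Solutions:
 v(z) = z/12 - 1/2


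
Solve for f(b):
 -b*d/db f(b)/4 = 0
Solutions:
 f(b) = C1


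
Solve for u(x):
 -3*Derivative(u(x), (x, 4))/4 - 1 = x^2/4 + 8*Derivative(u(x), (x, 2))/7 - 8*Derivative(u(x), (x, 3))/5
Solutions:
 u(x) = C1 + C2*x - 7*x^4/384 - 49*x^3/480 - 18501*x^2/25600 + (C3*sin(4*sqrt(266)*x/105) + C4*cos(4*sqrt(266)*x/105))*exp(16*x/15)


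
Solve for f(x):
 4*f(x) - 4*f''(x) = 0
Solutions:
 f(x) = C1*exp(-x) + C2*exp(x)


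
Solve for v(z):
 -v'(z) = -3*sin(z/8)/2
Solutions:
 v(z) = C1 - 12*cos(z/8)


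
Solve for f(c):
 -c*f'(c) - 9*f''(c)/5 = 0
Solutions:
 f(c) = C1 + C2*erf(sqrt(10)*c/6)


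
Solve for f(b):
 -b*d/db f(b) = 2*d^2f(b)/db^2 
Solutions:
 f(b) = C1 + C2*erf(b/2)


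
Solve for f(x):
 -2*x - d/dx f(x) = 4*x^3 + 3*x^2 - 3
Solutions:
 f(x) = C1 - x^4 - x^3 - x^2 + 3*x


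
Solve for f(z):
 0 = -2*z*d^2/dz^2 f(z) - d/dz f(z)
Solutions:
 f(z) = C1 + C2*sqrt(z)


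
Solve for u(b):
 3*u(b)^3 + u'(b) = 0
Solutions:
 u(b) = -sqrt(2)*sqrt(-1/(C1 - 3*b))/2
 u(b) = sqrt(2)*sqrt(-1/(C1 - 3*b))/2


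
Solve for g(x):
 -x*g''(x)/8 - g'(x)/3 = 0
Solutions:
 g(x) = C1 + C2/x^(5/3)


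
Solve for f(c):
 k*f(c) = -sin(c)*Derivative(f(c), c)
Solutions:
 f(c) = C1*exp(k*(-log(cos(c) - 1) + log(cos(c) + 1))/2)


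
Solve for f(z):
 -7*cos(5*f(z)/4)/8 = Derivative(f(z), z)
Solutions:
 7*z/8 - 2*log(sin(5*f(z)/4) - 1)/5 + 2*log(sin(5*f(z)/4) + 1)/5 = C1


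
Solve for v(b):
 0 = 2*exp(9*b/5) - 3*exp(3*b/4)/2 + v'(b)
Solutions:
 v(b) = C1 - 10*exp(9*b/5)/9 + 2*exp(3*b/4)


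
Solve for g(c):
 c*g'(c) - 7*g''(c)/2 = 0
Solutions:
 g(c) = C1 + C2*erfi(sqrt(7)*c/7)


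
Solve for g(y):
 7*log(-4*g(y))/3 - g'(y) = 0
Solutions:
 -3*Integral(1/(log(-_y) + 2*log(2)), (_y, g(y)))/7 = C1 - y


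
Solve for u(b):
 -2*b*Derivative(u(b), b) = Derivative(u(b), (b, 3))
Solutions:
 u(b) = C1 + Integral(C2*airyai(-2^(1/3)*b) + C3*airybi(-2^(1/3)*b), b)


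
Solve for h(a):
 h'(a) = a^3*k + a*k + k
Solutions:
 h(a) = C1 + a^4*k/4 + a^2*k/2 + a*k


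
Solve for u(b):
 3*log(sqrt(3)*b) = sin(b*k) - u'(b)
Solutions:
 u(b) = C1 - 3*b*log(b) - 3*b*log(3)/2 + 3*b + Piecewise((-cos(b*k)/k, Ne(k, 0)), (0, True))


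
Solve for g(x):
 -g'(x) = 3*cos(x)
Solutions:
 g(x) = C1 - 3*sin(x)


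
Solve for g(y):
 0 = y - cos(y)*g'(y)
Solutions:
 g(y) = C1 + Integral(y/cos(y), y)


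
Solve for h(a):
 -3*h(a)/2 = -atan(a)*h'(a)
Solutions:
 h(a) = C1*exp(3*Integral(1/atan(a), a)/2)


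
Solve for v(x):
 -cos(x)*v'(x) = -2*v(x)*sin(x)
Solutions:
 v(x) = C1/cos(x)^2


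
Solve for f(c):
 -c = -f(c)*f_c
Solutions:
 f(c) = -sqrt(C1 + c^2)
 f(c) = sqrt(C1 + c^2)


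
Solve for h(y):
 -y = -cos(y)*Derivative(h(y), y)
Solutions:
 h(y) = C1 + Integral(y/cos(y), y)


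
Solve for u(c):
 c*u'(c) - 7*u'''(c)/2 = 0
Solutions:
 u(c) = C1 + Integral(C2*airyai(2^(1/3)*7^(2/3)*c/7) + C3*airybi(2^(1/3)*7^(2/3)*c/7), c)


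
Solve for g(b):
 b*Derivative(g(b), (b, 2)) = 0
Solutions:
 g(b) = C1 + C2*b


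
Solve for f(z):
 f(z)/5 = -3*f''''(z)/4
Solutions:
 f(z) = (C1*sin(15^(3/4)*z/15) + C2*cos(15^(3/4)*z/15))*exp(-15^(3/4)*z/15) + (C3*sin(15^(3/4)*z/15) + C4*cos(15^(3/4)*z/15))*exp(15^(3/4)*z/15)


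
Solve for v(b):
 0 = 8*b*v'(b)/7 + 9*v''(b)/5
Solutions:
 v(b) = C1 + C2*erf(2*sqrt(35)*b/21)


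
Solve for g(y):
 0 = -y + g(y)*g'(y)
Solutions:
 g(y) = -sqrt(C1 + y^2)
 g(y) = sqrt(C1 + y^2)


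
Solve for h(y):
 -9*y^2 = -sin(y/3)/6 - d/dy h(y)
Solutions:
 h(y) = C1 + 3*y^3 + cos(y/3)/2


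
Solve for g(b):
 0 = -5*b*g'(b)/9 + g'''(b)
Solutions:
 g(b) = C1 + Integral(C2*airyai(15^(1/3)*b/3) + C3*airybi(15^(1/3)*b/3), b)


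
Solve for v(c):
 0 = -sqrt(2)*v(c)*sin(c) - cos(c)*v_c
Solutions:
 v(c) = C1*cos(c)^(sqrt(2))


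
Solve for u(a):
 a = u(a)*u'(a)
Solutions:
 u(a) = -sqrt(C1 + a^2)
 u(a) = sqrt(C1 + a^2)


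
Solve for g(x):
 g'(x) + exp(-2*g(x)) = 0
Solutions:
 g(x) = log(-sqrt(C1 - 2*x))
 g(x) = log(C1 - 2*x)/2


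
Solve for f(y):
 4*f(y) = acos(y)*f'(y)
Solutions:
 f(y) = C1*exp(4*Integral(1/acos(y), y))


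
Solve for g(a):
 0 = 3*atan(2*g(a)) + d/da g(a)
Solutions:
 Integral(1/atan(2*_y), (_y, g(a))) = C1 - 3*a


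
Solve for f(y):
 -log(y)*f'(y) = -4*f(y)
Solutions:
 f(y) = C1*exp(4*li(y))


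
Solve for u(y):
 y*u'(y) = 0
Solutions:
 u(y) = C1


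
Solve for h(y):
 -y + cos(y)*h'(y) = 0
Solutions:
 h(y) = C1 + Integral(y/cos(y), y)


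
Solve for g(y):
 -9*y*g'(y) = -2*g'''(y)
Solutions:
 g(y) = C1 + Integral(C2*airyai(6^(2/3)*y/2) + C3*airybi(6^(2/3)*y/2), y)


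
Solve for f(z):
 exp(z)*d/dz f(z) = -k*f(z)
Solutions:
 f(z) = C1*exp(k*exp(-z))


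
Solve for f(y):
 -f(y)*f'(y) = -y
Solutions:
 f(y) = -sqrt(C1 + y^2)
 f(y) = sqrt(C1 + y^2)
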